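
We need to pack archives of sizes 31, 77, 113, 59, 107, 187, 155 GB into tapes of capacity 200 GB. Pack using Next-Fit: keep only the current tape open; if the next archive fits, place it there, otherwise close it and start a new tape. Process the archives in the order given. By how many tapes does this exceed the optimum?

1

Next-Fit: [31,77] [113,59] [107] [187] [155] → 5 tapes.
Total size 729 GB; any packing needs at least ⌈729/200⌉ = 4 tapes.
An optimal packing achieves that bound: [187] [155,31] [113,77] [107,59] → 4 tapes.
Excess: 5 − 4 = 1.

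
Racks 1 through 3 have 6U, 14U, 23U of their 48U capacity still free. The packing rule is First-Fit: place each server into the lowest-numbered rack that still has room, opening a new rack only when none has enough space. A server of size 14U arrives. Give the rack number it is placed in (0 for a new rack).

2

Racks with room: rack 2 (14U), rack 3 (23U).
The first with room is rack 2.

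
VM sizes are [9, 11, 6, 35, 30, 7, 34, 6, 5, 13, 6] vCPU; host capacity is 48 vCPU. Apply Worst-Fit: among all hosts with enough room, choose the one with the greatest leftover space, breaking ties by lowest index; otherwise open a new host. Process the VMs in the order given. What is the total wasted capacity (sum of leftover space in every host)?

Put 9 vCPU in host 1; 39 vCPU remain.
Put 11 vCPU in host 1; 28 vCPU remain.
Put 6 vCPU in host 1; 22 vCPU remain.
Put 35 vCPU in host 2; 13 vCPU remain.
Put 30 vCPU in host 3; 18 vCPU remain.
Put 7 vCPU in host 1; 15 vCPU remain.
Put 34 vCPU in host 4; 14 vCPU remain.
Put 6 vCPU in host 3; 12 vCPU remain.
Put 5 vCPU in host 1; 10 vCPU remain.
Put 13 vCPU in host 4; 1 vCPU remain.
Put 6 vCPU in host 2; 7 vCPU remain.
4 hosts × 48 vCPU = 192 vCPU; used 162 vCPU; unused 30 vCPU.

30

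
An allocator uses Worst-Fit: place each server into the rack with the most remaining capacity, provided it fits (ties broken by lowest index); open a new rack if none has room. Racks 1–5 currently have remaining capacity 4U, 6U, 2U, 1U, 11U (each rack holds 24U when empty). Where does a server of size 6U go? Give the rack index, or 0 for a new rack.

Racks with room: rack 2 (6U), rack 5 (11U).
Most room is rack 5 with 11U free.

5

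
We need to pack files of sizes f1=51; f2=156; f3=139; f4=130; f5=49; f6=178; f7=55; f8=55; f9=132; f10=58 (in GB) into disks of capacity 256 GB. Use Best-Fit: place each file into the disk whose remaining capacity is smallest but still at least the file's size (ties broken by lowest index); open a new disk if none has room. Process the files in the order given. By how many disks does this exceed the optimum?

0

Best-Fit: [51,156,49] [139,55,58] [130] [178,55] [132] → 5 disks.
5 files exceed 128 GB (half the capacity), and no two of those can share a disk, so at least 5 disks are needed.
So 5 is already optimal.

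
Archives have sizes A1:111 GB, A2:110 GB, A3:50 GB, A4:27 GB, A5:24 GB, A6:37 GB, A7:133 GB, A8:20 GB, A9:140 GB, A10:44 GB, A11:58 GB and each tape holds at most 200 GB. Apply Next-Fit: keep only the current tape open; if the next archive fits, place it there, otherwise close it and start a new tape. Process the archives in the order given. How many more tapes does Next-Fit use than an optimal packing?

Next-Fit: [111] [110,50,27] [24,37,133] [20,140] [44,58] → 5 tapes.
Total size 754 GB; any packing needs at least ⌈754/200⌉ = 4 tapes.
An optimal packing achieves that bound: [140,58] [133,50] [111,44,37] [110,27,24,20] → 4 tapes.
Excess: 5 − 4 = 1.

1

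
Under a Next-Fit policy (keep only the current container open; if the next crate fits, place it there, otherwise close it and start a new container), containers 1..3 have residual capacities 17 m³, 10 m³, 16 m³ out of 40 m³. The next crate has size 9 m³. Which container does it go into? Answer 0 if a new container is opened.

3

Next-Fit only looks at container 3, which has 16 m³ free.
9 m³ fits there.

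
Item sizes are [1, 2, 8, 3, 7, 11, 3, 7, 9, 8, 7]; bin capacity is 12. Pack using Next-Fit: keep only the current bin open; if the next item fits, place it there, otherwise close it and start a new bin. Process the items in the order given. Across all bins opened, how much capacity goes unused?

Put 1 in bin 1; 11 remain.
Put 2 in bin 1; 9 remain.
Put 8 in bin 1; 1 remain.
Put 3 in bin 2; 9 remain.
Put 7 in bin 2; 2 remain.
Put 11 in bin 3; 1 remain.
Put 3 in bin 4; 9 remain.
Put 7 in bin 4; 2 remain.
Put 9 in bin 5; 3 remain.
Put 8 in bin 6; 4 remain.
Put 7 in bin 7; 5 remain.
7 bins × 12 = 84; used 66; unused 18.

18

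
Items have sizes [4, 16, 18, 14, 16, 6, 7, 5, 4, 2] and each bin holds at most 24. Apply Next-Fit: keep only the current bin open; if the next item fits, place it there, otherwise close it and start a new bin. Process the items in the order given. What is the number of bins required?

5

Put 4 in bin 1; 20 remain.
Put 16 in bin 1; 4 remain.
Put 18 in bin 2; 6 remain.
Put 14 in bin 3; 10 remain.
Put 16 in bin 4; 8 remain.
Put 6 in bin 4; 2 remain.
Put 7 in bin 5; 17 remain.
Put 5 in bin 5; 12 remain.
Put 4 in bin 5; 8 remain.
Put 2 in bin 5; 6 remain.
Final bins: [4,16] [18] [14] [16,6] [7,5,4,2].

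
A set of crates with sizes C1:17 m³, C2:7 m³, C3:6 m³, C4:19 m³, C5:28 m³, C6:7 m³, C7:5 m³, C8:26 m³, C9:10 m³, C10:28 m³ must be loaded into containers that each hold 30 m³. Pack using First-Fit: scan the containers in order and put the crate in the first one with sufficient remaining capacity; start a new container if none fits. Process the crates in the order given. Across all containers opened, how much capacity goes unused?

container 1: place C1 (17 m³), 13 m³ left
container 1: place C2 (7 m³), 6 m³ left
container 1: place C3 (6 m³), 0 m³ left
container 2: place C4 (19 m³), 11 m³ left
container 3: place C5 (28 m³), 2 m³ left
container 2: place C6 (7 m³), 4 m³ left
container 4: place C7 (5 m³), 25 m³ left
container 5: place C8 (26 m³), 4 m³ left
container 4: place C9 (10 m³), 15 m³ left
container 6: place C10 (28 m³), 2 m³ left
6 containers × 30 m³ = 180 m³; used 153 m³; unused 27 m³.

27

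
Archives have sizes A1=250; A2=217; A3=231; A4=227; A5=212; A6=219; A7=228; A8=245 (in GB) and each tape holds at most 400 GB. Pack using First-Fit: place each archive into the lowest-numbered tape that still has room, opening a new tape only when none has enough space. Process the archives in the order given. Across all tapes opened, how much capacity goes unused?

A1 (250 GB) → tape 1 (remaining 150 GB)
A2 (217 GB) → tape 2 (remaining 183 GB)
A3 (231 GB) → tape 3 (remaining 169 GB)
A4 (227 GB) → tape 4 (remaining 173 GB)
A5 (212 GB) → tape 5 (remaining 188 GB)
A6 (219 GB) → tape 6 (remaining 181 GB)
A7 (228 GB) → tape 7 (remaining 172 GB)
A8 (245 GB) → tape 8 (remaining 155 GB)
8 tapes × 400 GB = 3200 GB; used 1829 GB; unused 1371 GB.

1371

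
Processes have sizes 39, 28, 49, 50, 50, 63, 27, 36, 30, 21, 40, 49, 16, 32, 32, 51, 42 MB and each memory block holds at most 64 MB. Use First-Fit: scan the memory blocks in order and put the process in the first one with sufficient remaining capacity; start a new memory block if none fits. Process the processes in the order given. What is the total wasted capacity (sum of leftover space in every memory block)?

177

39 MB → memory block 1 (remaining 25 MB)
28 MB → memory block 2 (remaining 36 MB)
49 MB → memory block 3 (remaining 15 MB)
50 MB → memory block 4 (remaining 14 MB)
50 MB → memory block 5 (remaining 14 MB)
63 MB → memory block 6 (remaining 1 MB)
27 MB → memory block 2 (remaining 9 MB)
36 MB → memory block 7 (remaining 28 MB)
30 MB → memory block 8 (remaining 34 MB)
21 MB → memory block 1 (remaining 4 MB)
40 MB → memory block 9 (remaining 24 MB)
49 MB → memory block 10 (remaining 15 MB)
16 MB → memory block 7 (remaining 12 MB)
32 MB → memory block 8 (remaining 2 MB)
32 MB → memory block 11 (remaining 32 MB)
51 MB → memory block 12 (remaining 13 MB)
42 MB → memory block 13 (remaining 22 MB)
13 memory blocks × 64 MB = 832 MB; used 655 MB; unused 177 MB.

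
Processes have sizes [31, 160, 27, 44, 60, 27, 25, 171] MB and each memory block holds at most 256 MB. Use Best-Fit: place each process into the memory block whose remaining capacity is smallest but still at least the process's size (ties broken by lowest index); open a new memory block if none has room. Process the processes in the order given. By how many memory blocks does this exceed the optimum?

Best-Fit: [31,160,27,27] [44,60,25] [171] → 3 memory blocks.
Total size 545 MB; any packing needs at least ⌈545/256⌉ = 3 memory blocks.
So 3 is already optimal.

0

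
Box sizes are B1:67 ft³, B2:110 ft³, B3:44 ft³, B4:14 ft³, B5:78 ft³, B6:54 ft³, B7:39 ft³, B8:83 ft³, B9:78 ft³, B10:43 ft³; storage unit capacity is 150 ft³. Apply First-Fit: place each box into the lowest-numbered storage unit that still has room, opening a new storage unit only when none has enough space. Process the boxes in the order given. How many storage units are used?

5

storage unit 1: place B1 (67 ft³), 83 ft³ left
storage unit 2: place B2 (110 ft³), 40 ft³ left
storage unit 1: place B3 (44 ft³), 39 ft³ left
storage unit 1: place B4 (14 ft³), 25 ft³ left
storage unit 3: place B5 (78 ft³), 72 ft³ left
storage unit 3: place B6 (54 ft³), 18 ft³ left
storage unit 2: place B7 (39 ft³), 1 ft³ left
storage unit 4: place B8 (83 ft³), 67 ft³ left
storage unit 5: place B9 (78 ft³), 72 ft³ left
storage unit 4: place B10 (43 ft³), 24 ft³ left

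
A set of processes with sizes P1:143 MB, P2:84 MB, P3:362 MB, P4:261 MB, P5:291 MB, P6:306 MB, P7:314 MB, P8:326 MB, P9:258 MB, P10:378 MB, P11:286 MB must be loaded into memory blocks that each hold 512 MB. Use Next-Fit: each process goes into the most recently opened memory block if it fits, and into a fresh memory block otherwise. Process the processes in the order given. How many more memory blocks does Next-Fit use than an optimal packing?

Next-Fit: [143,84] [362] [261] [291] [306] [314] [326] [258] [378] [286] → 10 memory blocks.
9 processes exceed 256 MB (half the capacity), and no two of those can share a memory block, so at least 9 memory blocks are needed.
An optimal packing achieves that bound: [378,84] [362,143] [326] [314] [306] [291] [286] [261] [258] → 9 memory blocks.
Excess: 10 − 9 = 1.

1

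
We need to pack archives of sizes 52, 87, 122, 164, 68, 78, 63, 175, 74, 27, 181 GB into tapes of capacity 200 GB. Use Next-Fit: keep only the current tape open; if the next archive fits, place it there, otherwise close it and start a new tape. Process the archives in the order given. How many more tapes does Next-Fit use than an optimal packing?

Next-Fit: [52,87] [122] [164] [68,78] [63] [175] [74,27] [181] → 8 tapes.
Total size 1091 GB; any packing needs at least ⌈1091/200⌉ = 6 tapes.
An optimal packing achieves that bound: [181] [175] [164,27] [122,78] [87,74] [68,63,52] → 6 tapes.
Excess: 8 − 6 = 2.

2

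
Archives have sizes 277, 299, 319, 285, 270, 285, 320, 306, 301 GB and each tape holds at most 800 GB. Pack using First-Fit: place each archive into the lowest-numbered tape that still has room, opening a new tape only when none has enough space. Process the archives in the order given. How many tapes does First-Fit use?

5 tapes

277 GB → tape 1 (remaining 523 GB)
299 GB → tape 1 (remaining 224 GB)
319 GB → tape 2 (remaining 481 GB)
285 GB → tape 2 (remaining 196 GB)
270 GB → tape 3 (remaining 530 GB)
285 GB → tape 3 (remaining 245 GB)
320 GB → tape 4 (remaining 480 GB)
306 GB → tape 4 (remaining 174 GB)
301 GB → tape 5 (remaining 499 GB)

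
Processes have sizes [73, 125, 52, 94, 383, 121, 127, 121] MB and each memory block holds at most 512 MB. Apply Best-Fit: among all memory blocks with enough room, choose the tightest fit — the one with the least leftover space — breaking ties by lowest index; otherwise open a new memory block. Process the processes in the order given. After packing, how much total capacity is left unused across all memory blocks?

440

Put 73 MB in memory block 1; 439 MB remain.
Put 125 MB in memory block 1; 314 MB remain.
Put 52 MB in memory block 1; 262 MB remain.
Put 94 MB in memory block 1; 168 MB remain.
Put 383 MB in memory block 2; 129 MB remain.
Put 121 MB in memory block 2; 8 MB remain.
Put 127 MB in memory block 1; 41 MB remain.
Put 121 MB in memory block 3; 391 MB remain.
3 memory blocks × 512 MB = 1536 MB; used 1096 MB; unused 440 MB.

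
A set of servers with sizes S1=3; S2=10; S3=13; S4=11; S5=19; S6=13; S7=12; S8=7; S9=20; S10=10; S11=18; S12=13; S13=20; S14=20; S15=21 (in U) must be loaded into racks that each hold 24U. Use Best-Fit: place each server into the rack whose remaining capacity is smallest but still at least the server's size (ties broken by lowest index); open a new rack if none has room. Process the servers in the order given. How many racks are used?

11

rack 1: place S1 (3U), 21U left
rack 1: place S2 (10U), 11U left
rack 2: place S3 (13U), 11U left
rack 1: place S4 (11U), 0U left
rack 3: place S5 (19U), 5U left
rack 4: place S6 (13U), 11U left
rack 5: place S7 (12U), 12U left
rack 2: place S8 (7U), 4U left
rack 6: place S9 (20U), 4U left
rack 4: place S10 (10U), 1U left
rack 7: place S11 (18U), 6U left
rack 8: place S12 (13U), 11U left
rack 9: place S13 (20U), 4U left
rack 10: place S14 (20U), 4U left
rack 11: place S15 (21U), 3U left
Final racks: [3,10,11] [13,7] [19] [13,10] [12] [20] [18] [13] [20] [20] [21].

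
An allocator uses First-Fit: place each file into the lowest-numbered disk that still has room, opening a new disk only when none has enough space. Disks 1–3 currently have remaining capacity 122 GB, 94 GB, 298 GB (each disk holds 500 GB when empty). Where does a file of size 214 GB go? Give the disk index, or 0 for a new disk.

3

Disks with room: disk 3 (298 GB).
The first with room is disk 3.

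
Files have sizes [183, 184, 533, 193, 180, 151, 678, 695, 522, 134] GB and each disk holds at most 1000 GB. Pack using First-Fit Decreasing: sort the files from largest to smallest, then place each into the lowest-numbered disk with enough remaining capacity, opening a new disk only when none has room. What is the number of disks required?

Sorted descending: 695, 678, 533, 522, 193, 184, 183, 180, 151, 134.
disk 1: place 695 GB, 305 GB left
disk 2: place 678 GB, 322 GB left
disk 3: place 533 GB, 467 GB left
disk 4: place 522 GB, 478 GB left
disk 1: place 193 GB, 112 GB left
disk 2: place 184 GB, 138 GB left
disk 3: place 183 GB, 284 GB left
disk 3: place 180 GB, 104 GB left
disk 4: place 151 GB, 327 GB left
disk 2: place 134 GB, 4 GB left
Final disks: [695,193] [678,184,134] [533,183,180] [522,151].

4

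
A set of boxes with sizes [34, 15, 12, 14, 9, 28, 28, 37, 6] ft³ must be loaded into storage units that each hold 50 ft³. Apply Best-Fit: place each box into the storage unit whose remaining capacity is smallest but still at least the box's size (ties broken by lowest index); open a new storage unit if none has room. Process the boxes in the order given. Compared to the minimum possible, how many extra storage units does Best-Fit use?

1

Best-Fit: [34,15] [12,14,9] [28] [28] [37,6] → 5 storage units.
Total size 183 ft³; any packing needs at least ⌈183/50⌉ = 4 storage units.
An optimal packing achieves that bound: [37,12] [34,15] [28,14,6] [28,9] → 4 storage units.
Excess: 5 − 4 = 1.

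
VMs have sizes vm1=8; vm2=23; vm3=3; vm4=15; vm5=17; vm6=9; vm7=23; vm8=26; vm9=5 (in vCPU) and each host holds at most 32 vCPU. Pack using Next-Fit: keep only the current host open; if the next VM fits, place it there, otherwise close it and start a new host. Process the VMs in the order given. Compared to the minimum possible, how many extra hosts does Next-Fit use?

Next-Fit: [8,23] [3,15] [17,9] [23] [26,5] → 5 hosts.
Total size 129 vCPU; any packing needs at least ⌈129/32⌉ = 5 hosts.
So 5 is already optimal.

0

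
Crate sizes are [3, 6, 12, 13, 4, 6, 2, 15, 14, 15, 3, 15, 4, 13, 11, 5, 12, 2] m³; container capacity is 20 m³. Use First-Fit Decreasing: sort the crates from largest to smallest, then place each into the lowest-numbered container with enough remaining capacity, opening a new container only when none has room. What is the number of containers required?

Sorted descending: 15, 15, 15, 14, 13, 13, 12, 12, 11, 6, 6, 5, 4, 4, 3, 3, 2, 2.
container 1: place 15 m³, 5 m³ left
container 2: place 15 m³, 5 m³ left
container 3: place 15 m³, 5 m³ left
container 4: place 14 m³, 6 m³ left
container 5: place 13 m³, 7 m³ left
container 6: place 13 m³, 7 m³ left
container 7: place 12 m³, 8 m³ left
container 8: place 12 m³, 8 m³ left
container 9: place 11 m³, 9 m³ left
container 4: place 6 m³, 0 m³ left
container 5: place 6 m³, 1 m³ left
container 1: place 5 m³, 0 m³ left
container 2: place 4 m³, 1 m³ left
container 3: place 4 m³, 1 m³ left
container 6: place 3 m³, 4 m³ left
container 6: place 3 m³, 1 m³ left
container 7: place 2 m³, 6 m³ left
container 7: place 2 m³, 4 m³ left
Final containers: [15,5] [15,4] [15,4] [14,6] [13,6] [13,3,3] [12,2,2] [12] [11].

9 containers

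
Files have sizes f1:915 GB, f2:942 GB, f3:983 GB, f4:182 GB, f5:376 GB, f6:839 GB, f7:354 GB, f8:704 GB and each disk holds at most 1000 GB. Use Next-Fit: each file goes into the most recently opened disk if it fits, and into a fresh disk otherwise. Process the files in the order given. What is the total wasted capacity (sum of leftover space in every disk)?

Put f1 (915 GB) in disk 1; 85 GB remain.
Put f2 (942 GB) in disk 2; 58 GB remain.
Put f3 (983 GB) in disk 3; 17 GB remain.
Put f4 (182 GB) in disk 4; 818 GB remain.
Put f5 (376 GB) in disk 4; 442 GB remain.
Put f6 (839 GB) in disk 5; 161 GB remain.
Put f7 (354 GB) in disk 6; 646 GB remain.
Put f8 (704 GB) in disk 7; 296 GB remain.
7 disks × 1000 GB = 7000 GB; used 5295 GB; unused 1705 GB.

1705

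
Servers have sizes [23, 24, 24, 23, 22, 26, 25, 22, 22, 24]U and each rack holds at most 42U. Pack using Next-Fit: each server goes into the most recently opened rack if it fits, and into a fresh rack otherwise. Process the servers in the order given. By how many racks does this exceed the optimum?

0

Next-Fit: [23] [24] [24] [23] [22] [26] [25] [22] [22] [24] → 10 racks.
10 servers exceed 21U (half the capacity), and no two of those can share a rack, so at least 10 racks are needed.
So 10 is already optimal.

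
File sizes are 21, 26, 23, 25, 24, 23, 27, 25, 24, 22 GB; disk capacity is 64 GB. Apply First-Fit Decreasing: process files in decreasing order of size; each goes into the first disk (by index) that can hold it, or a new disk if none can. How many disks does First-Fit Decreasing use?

5 disks

Sorted descending: 27, 26, 25, 25, 24, 24, 23, 23, 22, 21.
disk 1: place 27 GB, 37 GB left
disk 1: place 26 GB, 11 GB left
disk 2: place 25 GB, 39 GB left
disk 2: place 25 GB, 14 GB left
disk 3: place 24 GB, 40 GB left
disk 3: place 24 GB, 16 GB left
disk 4: place 23 GB, 41 GB left
disk 4: place 23 GB, 18 GB left
disk 5: place 22 GB, 42 GB left
disk 5: place 21 GB, 21 GB left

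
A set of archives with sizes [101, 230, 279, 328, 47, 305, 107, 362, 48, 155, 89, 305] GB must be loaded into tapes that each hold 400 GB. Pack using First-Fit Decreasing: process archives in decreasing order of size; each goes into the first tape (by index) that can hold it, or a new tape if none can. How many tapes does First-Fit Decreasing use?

7 tapes

Sorted descending: 362, 328, 305, 305, 279, 230, 155, 107, 101, 89, 48, 47.
tape 1: place 362 GB, 38 GB left
tape 2: place 328 GB, 72 GB left
tape 3: place 305 GB, 95 GB left
tape 4: place 305 GB, 95 GB left
tape 5: place 279 GB, 121 GB left
tape 6: place 230 GB, 170 GB left
tape 6: place 155 GB, 15 GB left
tape 5: place 107 GB, 14 GB left
tape 7: place 101 GB, 299 GB left
tape 3: place 89 GB, 6 GB left
tape 2: place 48 GB, 24 GB left
tape 4: place 47 GB, 48 GB left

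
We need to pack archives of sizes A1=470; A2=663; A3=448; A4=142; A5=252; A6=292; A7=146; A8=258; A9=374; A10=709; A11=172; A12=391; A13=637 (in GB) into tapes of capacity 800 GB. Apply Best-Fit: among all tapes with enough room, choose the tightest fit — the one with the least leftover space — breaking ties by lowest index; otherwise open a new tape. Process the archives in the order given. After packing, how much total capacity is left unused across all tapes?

646

A1 (470 GB) → tape 1 (remaining 330 GB)
A2 (663 GB) → tape 2 (remaining 137 GB)
A3 (448 GB) → tape 3 (remaining 352 GB)
A4 (142 GB) → tape 1 (remaining 188 GB)
A5 (252 GB) → tape 3 (remaining 100 GB)
A6 (292 GB) → tape 4 (remaining 508 GB)
A7 (146 GB) → tape 1 (remaining 42 GB)
A8 (258 GB) → tape 4 (remaining 250 GB)
A9 (374 GB) → tape 5 (remaining 426 GB)
A10 (709 GB) → tape 6 (remaining 91 GB)
A11 (172 GB) → tape 4 (remaining 78 GB)
A12 (391 GB) → tape 5 (remaining 35 GB)
A13 (637 GB) → tape 7 (remaining 163 GB)
7 tapes × 800 GB = 5600 GB; used 4954 GB; unused 646 GB.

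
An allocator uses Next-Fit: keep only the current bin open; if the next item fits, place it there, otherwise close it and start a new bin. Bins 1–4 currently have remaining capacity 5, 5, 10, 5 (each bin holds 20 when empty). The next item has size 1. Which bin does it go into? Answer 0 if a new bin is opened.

Next-Fit only looks at bin 4, which has 5 free.
1 fits there.

4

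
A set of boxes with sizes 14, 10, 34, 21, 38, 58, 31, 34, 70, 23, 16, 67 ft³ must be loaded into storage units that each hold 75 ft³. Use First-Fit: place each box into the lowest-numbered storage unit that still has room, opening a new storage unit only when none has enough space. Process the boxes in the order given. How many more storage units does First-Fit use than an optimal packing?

First-Fit: [14,10,34,16] [21,38] [58] [31,34] [70] [23] [67] → 7 storage units.
Total size 416 ft³; any packing needs at least ⌈416/75⌉ = 6 storage units.
An optimal packing achieves that bound: [70] [67] [58,16] [38,34] [34,31,10] [23,21,14] → 6 storage units.
Excess: 7 − 6 = 1.

1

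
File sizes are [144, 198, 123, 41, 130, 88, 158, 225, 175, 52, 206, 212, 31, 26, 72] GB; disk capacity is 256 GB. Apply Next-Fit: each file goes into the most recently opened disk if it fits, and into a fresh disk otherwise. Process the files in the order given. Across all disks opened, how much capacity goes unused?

679

disk 1: place 144 GB, 112 GB left
disk 2: place 198 GB, 58 GB left
disk 3: place 123 GB, 133 GB left
disk 3: place 41 GB, 92 GB left
disk 4: place 130 GB, 126 GB left
disk 4: place 88 GB, 38 GB left
disk 5: place 158 GB, 98 GB left
disk 6: place 225 GB, 31 GB left
disk 7: place 175 GB, 81 GB left
disk 7: place 52 GB, 29 GB left
disk 8: place 206 GB, 50 GB left
disk 9: place 212 GB, 44 GB left
disk 9: place 31 GB, 13 GB left
disk 10: place 26 GB, 230 GB left
disk 10: place 72 GB, 158 GB left
10 disks × 256 GB = 2560 GB; used 1881 GB; unused 679 GB.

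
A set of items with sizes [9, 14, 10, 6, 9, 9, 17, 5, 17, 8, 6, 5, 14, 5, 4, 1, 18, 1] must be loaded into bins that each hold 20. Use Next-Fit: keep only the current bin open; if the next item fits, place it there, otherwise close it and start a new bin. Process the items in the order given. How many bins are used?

bin 1: place 9, 11 left
bin 2: place 14, 6 left
bin 3: place 10, 10 left
bin 3: place 6, 4 left
bin 4: place 9, 11 left
bin 4: place 9, 2 left
bin 5: place 17, 3 left
bin 6: place 5, 15 left
bin 7: place 17, 3 left
bin 8: place 8, 12 left
bin 8: place 6, 6 left
bin 8: place 5, 1 left
bin 9: place 14, 6 left
bin 9: place 5, 1 left
bin 10: place 4, 16 left
bin 10: place 1, 15 left
bin 11: place 18, 2 left
bin 11: place 1, 1 left

11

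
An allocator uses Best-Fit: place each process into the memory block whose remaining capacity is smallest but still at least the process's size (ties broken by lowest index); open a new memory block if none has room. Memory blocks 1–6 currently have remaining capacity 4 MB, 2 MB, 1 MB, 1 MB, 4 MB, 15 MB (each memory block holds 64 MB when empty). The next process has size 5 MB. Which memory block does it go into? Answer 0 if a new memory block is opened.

6

Memory blocks with room: memory block 6 (15 MB).
Tightest fit is memory block 6 with 15 MB free.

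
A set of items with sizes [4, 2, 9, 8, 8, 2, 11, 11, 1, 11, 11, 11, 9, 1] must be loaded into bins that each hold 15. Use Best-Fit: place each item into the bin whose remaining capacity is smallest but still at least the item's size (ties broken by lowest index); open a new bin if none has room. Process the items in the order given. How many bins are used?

bin 1: place 4, 11 left
bin 1: place 2, 9 left
bin 1: place 9, 0 left
bin 2: place 8, 7 left
bin 3: place 8, 7 left
bin 2: place 2, 5 left
bin 4: place 11, 4 left
bin 5: place 11, 4 left
bin 4: place 1, 3 left
bin 6: place 11, 4 left
bin 7: place 11, 4 left
bin 8: place 11, 4 left
bin 9: place 9, 6 left
bin 4: place 1, 2 left
Final bins: [4,2,9] [8,2] [8] [11,1,1] [11] [11] [11] [11] [9].

9 bins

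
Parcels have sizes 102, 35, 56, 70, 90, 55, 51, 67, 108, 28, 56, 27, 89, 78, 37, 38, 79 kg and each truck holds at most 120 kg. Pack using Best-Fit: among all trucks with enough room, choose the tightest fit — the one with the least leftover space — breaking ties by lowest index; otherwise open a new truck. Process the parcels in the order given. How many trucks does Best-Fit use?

102 kg → truck 1 (remaining 18 kg)
35 kg → truck 2 (remaining 85 kg)
56 kg → truck 2 (remaining 29 kg)
70 kg → truck 3 (remaining 50 kg)
90 kg → truck 4 (remaining 30 kg)
55 kg → truck 5 (remaining 65 kg)
51 kg → truck 5 (remaining 14 kg)
67 kg → truck 6 (remaining 53 kg)
108 kg → truck 7 (remaining 12 kg)
28 kg → truck 2 (remaining 1 kg)
56 kg → truck 8 (remaining 64 kg)
27 kg → truck 4 (remaining 3 kg)
89 kg → truck 9 (remaining 31 kg)
78 kg → truck 10 (remaining 42 kg)
37 kg → truck 10 (remaining 5 kg)
38 kg → truck 3 (remaining 12 kg)
79 kg → truck 11 (remaining 41 kg)

11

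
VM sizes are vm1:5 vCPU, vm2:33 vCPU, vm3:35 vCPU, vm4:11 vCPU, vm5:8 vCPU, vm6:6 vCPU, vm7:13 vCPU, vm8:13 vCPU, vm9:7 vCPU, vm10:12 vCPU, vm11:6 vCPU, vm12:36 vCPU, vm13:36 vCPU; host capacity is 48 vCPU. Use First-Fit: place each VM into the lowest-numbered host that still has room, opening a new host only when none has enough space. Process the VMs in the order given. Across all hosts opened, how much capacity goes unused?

19

vm1 (5 vCPU) → host 1 (remaining 43 vCPU)
vm2 (33 vCPU) → host 1 (remaining 10 vCPU)
vm3 (35 vCPU) → host 2 (remaining 13 vCPU)
vm4 (11 vCPU) → host 2 (remaining 2 vCPU)
vm5 (8 vCPU) → host 1 (remaining 2 vCPU)
vm6 (6 vCPU) → host 3 (remaining 42 vCPU)
vm7 (13 vCPU) → host 3 (remaining 29 vCPU)
vm8 (13 vCPU) → host 3 (remaining 16 vCPU)
vm9 (7 vCPU) → host 3 (remaining 9 vCPU)
vm10 (12 vCPU) → host 4 (remaining 36 vCPU)
vm11 (6 vCPU) → host 3 (remaining 3 vCPU)
vm12 (36 vCPU) → host 4 (remaining 0 vCPU)
vm13 (36 vCPU) → host 5 (remaining 12 vCPU)
5 hosts × 48 vCPU = 240 vCPU; used 221 vCPU; unused 19 vCPU.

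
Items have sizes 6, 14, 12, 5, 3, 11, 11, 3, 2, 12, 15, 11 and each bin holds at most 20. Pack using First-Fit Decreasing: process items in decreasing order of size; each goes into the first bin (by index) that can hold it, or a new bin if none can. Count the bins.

7

Sorted descending: 15, 14, 12, 12, 11, 11, 11, 6, 5, 3, 3, 2.
Put 15 in bin 1; 5 remain.
Put 14 in bin 2; 6 remain.
Put 12 in bin 3; 8 remain.
Put 12 in bin 4; 8 remain.
Put 11 in bin 5; 9 remain.
Put 11 in bin 6; 9 remain.
Put 11 in bin 7; 9 remain.
Put 6 in bin 2; 0 remain.
Put 5 in bin 1; 0 remain.
Put 3 in bin 3; 5 remain.
Put 3 in bin 3; 2 remain.
Put 2 in bin 3; 0 remain.
Final bins: [15,5] [14,6] [12,3,3,2] [12] [11] [11] [11].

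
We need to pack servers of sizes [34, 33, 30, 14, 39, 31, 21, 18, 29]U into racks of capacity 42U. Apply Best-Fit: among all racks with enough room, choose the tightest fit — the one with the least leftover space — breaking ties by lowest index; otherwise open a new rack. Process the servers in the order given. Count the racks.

8

rack 1: place 34U, 8U left
rack 2: place 33U, 9U left
rack 3: place 30U, 12U left
rack 4: place 14U, 28U left
rack 5: place 39U, 3U left
rack 6: place 31U, 11U left
rack 4: place 21U, 7U left
rack 7: place 18U, 24U left
rack 8: place 29U, 13U left
Final racks: [34] [33] [30] [14,21] [39] [31] [18] [29].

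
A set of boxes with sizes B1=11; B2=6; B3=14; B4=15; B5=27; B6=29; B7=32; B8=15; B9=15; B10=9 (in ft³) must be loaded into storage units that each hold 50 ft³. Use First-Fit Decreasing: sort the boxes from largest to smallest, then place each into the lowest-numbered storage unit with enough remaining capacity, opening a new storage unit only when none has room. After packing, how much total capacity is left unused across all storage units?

27

Sorted descending: 32, 29, 27, 15, 15, 15, 14, 11, 9, 6.
storage unit 1: place 32 ft³, 18 ft³ left
storage unit 2: place 29 ft³, 21 ft³ left
storage unit 3: place 27 ft³, 23 ft³ left
storage unit 1: place 15 ft³, 3 ft³ left
storage unit 2: place 15 ft³, 6 ft³ left
storage unit 3: place 15 ft³, 8 ft³ left
storage unit 4: place 14 ft³, 36 ft³ left
storage unit 4: place 11 ft³, 25 ft³ left
storage unit 4: place 9 ft³, 16 ft³ left
storage unit 2: place 6 ft³, 0 ft³ left
4 storage units × 50 ft³ = 200 ft³; used 173 ft³; unused 27 ft³.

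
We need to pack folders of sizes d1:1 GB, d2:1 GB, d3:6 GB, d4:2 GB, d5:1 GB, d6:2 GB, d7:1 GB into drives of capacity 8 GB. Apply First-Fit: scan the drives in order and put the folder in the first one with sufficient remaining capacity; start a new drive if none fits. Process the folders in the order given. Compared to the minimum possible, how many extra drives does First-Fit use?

First-Fit: [1,1,6] [2,1,2,1] → 2 drives.
Total size 14 GB; any packing needs at least ⌈14/8⌉ = 2 drives.
So 2 is already optimal.

0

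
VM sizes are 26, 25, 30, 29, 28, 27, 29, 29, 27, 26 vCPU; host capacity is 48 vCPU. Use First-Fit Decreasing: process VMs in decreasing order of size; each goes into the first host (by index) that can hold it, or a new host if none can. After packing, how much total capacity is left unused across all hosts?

204

Sorted descending: 30, 29, 29, 29, 28, 27, 27, 26, 26, 25.
host 1: place 30 vCPU, 18 vCPU left
host 2: place 29 vCPU, 19 vCPU left
host 3: place 29 vCPU, 19 vCPU left
host 4: place 29 vCPU, 19 vCPU left
host 5: place 28 vCPU, 20 vCPU left
host 6: place 27 vCPU, 21 vCPU left
host 7: place 27 vCPU, 21 vCPU left
host 8: place 26 vCPU, 22 vCPU left
host 9: place 26 vCPU, 22 vCPU left
host 10: place 25 vCPU, 23 vCPU left
10 hosts × 48 vCPU = 480 vCPU; used 276 vCPU; unused 204 vCPU.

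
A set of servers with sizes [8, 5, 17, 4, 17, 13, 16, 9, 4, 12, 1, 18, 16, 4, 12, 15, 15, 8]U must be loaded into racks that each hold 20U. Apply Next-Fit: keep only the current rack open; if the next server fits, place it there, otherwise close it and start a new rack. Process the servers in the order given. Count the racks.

14 racks

Put 8U in rack 1; 12U remain.
Put 5U in rack 1; 7U remain.
Put 17U in rack 2; 3U remain.
Put 4U in rack 3; 16U remain.
Put 17U in rack 4; 3U remain.
Put 13U in rack 5; 7U remain.
Put 16U in rack 6; 4U remain.
Put 9U in rack 7; 11U remain.
Put 4U in rack 7; 7U remain.
Put 12U in rack 8; 8U remain.
Put 1U in rack 8; 7U remain.
Put 18U in rack 9; 2U remain.
Put 16U in rack 10; 4U remain.
Put 4U in rack 10; 0U remain.
Put 12U in rack 11; 8U remain.
Put 15U in rack 12; 5U remain.
Put 15U in rack 13; 5U remain.
Put 8U in rack 14; 12U remain.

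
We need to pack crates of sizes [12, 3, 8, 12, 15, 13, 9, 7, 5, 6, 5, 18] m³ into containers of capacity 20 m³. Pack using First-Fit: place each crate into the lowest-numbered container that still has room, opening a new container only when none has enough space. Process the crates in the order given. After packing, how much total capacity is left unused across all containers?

container 1: place 12 m³, 8 m³ left
container 1: place 3 m³, 5 m³ left
container 2: place 8 m³, 12 m³ left
container 2: place 12 m³, 0 m³ left
container 3: place 15 m³, 5 m³ left
container 4: place 13 m³, 7 m³ left
container 5: place 9 m³, 11 m³ left
container 4: place 7 m³, 0 m³ left
container 1: place 5 m³, 0 m³ left
container 5: place 6 m³, 5 m³ left
container 3: place 5 m³, 0 m³ left
container 6: place 18 m³, 2 m³ left
6 containers × 20 m³ = 120 m³; used 113 m³; unused 7 m³.

7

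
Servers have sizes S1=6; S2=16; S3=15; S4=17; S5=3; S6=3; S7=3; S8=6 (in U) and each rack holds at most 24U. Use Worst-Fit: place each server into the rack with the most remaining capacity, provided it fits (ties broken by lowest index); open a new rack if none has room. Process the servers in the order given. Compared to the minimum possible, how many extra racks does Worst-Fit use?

Worst-Fit: [6,16] [15,3,3] [17,3] [6] → 4 racks.
Total size 69U; any packing needs at least ⌈69/24⌉ = 3 racks.
An optimal packing achieves that bound: [17,6] [16,6] [15,3,3,3] → 3 racks.
Excess: 4 − 3 = 1.

1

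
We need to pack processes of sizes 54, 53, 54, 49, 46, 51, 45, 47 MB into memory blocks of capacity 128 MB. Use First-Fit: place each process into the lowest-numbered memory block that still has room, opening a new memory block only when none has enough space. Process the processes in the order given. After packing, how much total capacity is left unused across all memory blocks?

113

Put 54 MB in memory block 1; 74 MB remain.
Put 53 MB in memory block 1; 21 MB remain.
Put 54 MB in memory block 2; 74 MB remain.
Put 49 MB in memory block 2; 25 MB remain.
Put 46 MB in memory block 3; 82 MB remain.
Put 51 MB in memory block 3; 31 MB remain.
Put 45 MB in memory block 4; 83 MB remain.
Put 47 MB in memory block 4; 36 MB remain.
4 memory blocks × 128 MB = 512 MB; used 399 MB; unused 113 MB.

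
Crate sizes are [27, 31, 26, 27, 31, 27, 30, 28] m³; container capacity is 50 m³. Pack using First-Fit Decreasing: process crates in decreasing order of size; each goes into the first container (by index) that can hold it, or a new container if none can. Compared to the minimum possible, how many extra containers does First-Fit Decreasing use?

First-Fit Decreasing: [31] [31] [30] [28] [27] [27] [27] [26] → 8 containers.
8 crates exceed 25 m³ (half the capacity), and no two of those can share a container, so at least 8 containers are needed.
So 8 is already optimal.

0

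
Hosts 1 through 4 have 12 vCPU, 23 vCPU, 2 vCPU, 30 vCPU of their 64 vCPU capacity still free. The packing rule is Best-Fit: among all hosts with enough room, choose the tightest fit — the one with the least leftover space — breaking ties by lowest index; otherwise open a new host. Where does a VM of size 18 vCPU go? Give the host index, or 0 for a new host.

Hosts with room: host 2 (23 vCPU), host 4 (30 vCPU).
Tightest fit is host 2 with 23 vCPU free.

2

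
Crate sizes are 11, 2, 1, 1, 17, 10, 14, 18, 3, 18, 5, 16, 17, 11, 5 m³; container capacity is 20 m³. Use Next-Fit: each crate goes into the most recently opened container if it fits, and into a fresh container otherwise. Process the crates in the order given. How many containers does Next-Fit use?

container 1: place 11 m³, 9 m³ left
container 1: place 2 m³, 7 m³ left
container 1: place 1 m³, 6 m³ left
container 1: place 1 m³, 5 m³ left
container 2: place 17 m³, 3 m³ left
container 3: place 10 m³, 10 m³ left
container 4: place 14 m³, 6 m³ left
container 5: place 18 m³, 2 m³ left
container 6: place 3 m³, 17 m³ left
container 7: place 18 m³, 2 m³ left
container 8: place 5 m³, 15 m³ left
container 9: place 16 m³, 4 m³ left
container 10: place 17 m³, 3 m³ left
container 11: place 11 m³, 9 m³ left
container 11: place 5 m³, 4 m³ left
Final containers: [11,2,1,1] [17] [10] [14] [18] [3] [18] [5] [16] [17] [11,5].

11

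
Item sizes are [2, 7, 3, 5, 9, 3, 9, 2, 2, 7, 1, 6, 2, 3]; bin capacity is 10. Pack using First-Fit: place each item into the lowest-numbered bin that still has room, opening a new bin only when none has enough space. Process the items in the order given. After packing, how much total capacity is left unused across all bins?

Put 2 in bin 1; 8 remain.
Put 7 in bin 1; 1 remain.
Put 3 in bin 2; 7 remain.
Put 5 in bin 2; 2 remain.
Put 9 in bin 3; 1 remain.
Put 3 in bin 4; 7 remain.
Put 9 in bin 5; 1 remain.
Put 2 in bin 2; 0 remain.
Put 2 in bin 4; 5 remain.
Put 7 in bin 6; 3 remain.
Put 1 in bin 1; 0 remain.
Put 6 in bin 7; 4 remain.
Put 2 in bin 4; 3 remain.
Put 3 in bin 4; 0 remain.
7 bins × 10 = 70; used 61; unused 9.

9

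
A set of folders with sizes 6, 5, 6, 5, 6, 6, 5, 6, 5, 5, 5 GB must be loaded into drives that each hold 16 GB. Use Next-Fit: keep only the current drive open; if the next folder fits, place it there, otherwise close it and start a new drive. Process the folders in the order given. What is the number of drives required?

5 drives

drive 1: place 6 GB, 10 GB left
drive 1: place 5 GB, 5 GB left
drive 2: place 6 GB, 10 GB left
drive 2: place 5 GB, 5 GB left
drive 3: place 6 GB, 10 GB left
drive 3: place 6 GB, 4 GB left
drive 4: place 5 GB, 11 GB left
drive 4: place 6 GB, 5 GB left
drive 4: place 5 GB, 0 GB left
drive 5: place 5 GB, 11 GB left
drive 5: place 5 GB, 6 GB left
Final drives: [6,5] [6,5] [6,6] [5,6,5] [5,5].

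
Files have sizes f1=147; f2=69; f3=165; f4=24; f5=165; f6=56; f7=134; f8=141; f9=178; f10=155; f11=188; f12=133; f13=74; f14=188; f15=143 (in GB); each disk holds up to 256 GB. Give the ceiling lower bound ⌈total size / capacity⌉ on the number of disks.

8 disks

Total size = 147 + 69 + 165 + 24 + 165 + 56 + 134 + 141 + 178 + 155 + 188 + 133 + 74 + 188 + 143 = 1960 GB.
⌈1960 / 256⌉ = 8.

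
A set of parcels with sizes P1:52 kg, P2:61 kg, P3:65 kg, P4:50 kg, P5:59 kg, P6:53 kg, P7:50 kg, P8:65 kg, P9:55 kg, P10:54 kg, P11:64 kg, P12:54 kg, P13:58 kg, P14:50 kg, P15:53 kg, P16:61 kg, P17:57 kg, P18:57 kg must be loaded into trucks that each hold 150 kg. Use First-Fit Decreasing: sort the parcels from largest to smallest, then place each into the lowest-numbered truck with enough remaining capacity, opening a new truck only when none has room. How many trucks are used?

9 trucks

Sorted descending: 65, 65, 64, 61, 61, 59, 58, 57, 57, 55, 54, 54, 53, 53, 52, 50, 50, 50.
65 kg → truck 1 (remaining 85 kg)
65 kg → truck 1 (remaining 20 kg)
64 kg → truck 2 (remaining 86 kg)
61 kg → truck 2 (remaining 25 kg)
61 kg → truck 3 (remaining 89 kg)
59 kg → truck 3 (remaining 30 kg)
58 kg → truck 4 (remaining 92 kg)
57 kg → truck 4 (remaining 35 kg)
57 kg → truck 5 (remaining 93 kg)
55 kg → truck 5 (remaining 38 kg)
54 kg → truck 6 (remaining 96 kg)
54 kg → truck 6 (remaining 42 kg)
53 kg → truck 7 (remaining 97 kg)
53 kg → truck 7 (remaining 44 kg)
52 kg → truck 8 (remaining 98 kg)
50 kg → truck 8 (remaining 48 kg)
50 kg → truck 9 (remaining 100 kg)
50 kg → truck 9 (remaining 50 kg)
Final trucks: [65,65] [64,61] [61,59] [58,57] [57,55] [54,54] [53,53] [52,50] [50,50].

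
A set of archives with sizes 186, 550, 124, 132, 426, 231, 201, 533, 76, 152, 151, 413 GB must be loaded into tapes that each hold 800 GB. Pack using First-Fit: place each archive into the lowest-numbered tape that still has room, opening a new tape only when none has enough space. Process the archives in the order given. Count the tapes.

5 tapes

186 GB → tape 1 (remaining 614 GB)
550 GB → tape 1 (remaining 64 GB)
124 GB → tape 2 (remaining 676 GB)
132 GB → tape 2 (remaining 544 GB)
426 GB → tape 2 (remaining 118 GB)
231 GB → tape 3 (remaining 569 GB)
201 GB → tape 3 (remaining 368 GB)
533 GB → tape 4 (remaining 267 GB)
76 GB → tape 2 (remaining 42 GB)
152 GB → tape 3 (remaining 216 GB)
151 GB → tape 3 (remaining 65 GB)
413 GB → tape 5 (remaining 387 GB)
Final tapes: [186,550] [124,132,426,76] [231,201,152,151] [533] [413].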